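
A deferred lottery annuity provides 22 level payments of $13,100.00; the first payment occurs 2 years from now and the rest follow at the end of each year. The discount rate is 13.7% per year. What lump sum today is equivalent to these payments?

Ordinary annuity of 22 payments, first payment at period 2.
Periodic rate r = 0.137 per year.
The ordinary-annuity PV formula values the stream one period before the first payment (period 1); discount that back 1 periods:
PV₀ = 13,100 × [1 − (1+r)^−22] / r × (1+r)^−1 = $79,109.36

$79,109.36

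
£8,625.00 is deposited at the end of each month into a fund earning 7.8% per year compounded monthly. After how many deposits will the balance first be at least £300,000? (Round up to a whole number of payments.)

Periodic rate r = 0.078/12 per month; n is counted in months.
Ordinary annuity FV: 300,000 = 8,625 × [((1+r)^n − 1)/r].
(1+r)^n = 1 + 300,000 × r / 8,625, so n = ln(1 + 300,000·r/8,625) / ln(1+r) = 31.46.
Round up to a whole number of payments: n = 32.

32 payments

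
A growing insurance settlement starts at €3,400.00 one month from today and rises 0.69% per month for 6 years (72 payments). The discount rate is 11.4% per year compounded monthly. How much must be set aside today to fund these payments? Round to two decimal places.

€221,599.76

Periodic rate r = 0.114/12 per month; n is counted in months.
Growing ordinary annuity: PV = PMT₁ × [1 − ((1+g)/(1+r))^n] / (r − g) = 3,400 × [1 − ((1+0.0069)/(1+r))^72] / (r − 0.0069) = €221,599.76.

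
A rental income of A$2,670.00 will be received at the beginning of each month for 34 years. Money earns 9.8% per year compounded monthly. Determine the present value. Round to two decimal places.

This is an annuity due: 408 payments of A$2,670.00 at the beginning of each month.
Periodic rate r = 0.098/12 per month; n is counted in months.
PV = PMT × [(1 − (1+r)^−n)/r] × (1+r) = 2,670 × [1 − (1+r)^−408] / r × (1+r) = A$317,674.21

A$317,674.21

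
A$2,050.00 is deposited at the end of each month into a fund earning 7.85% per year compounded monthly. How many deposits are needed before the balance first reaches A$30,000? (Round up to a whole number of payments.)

Periodic rate r = 0.0785/12 per month; n is counted in months.
Ordinary annuity FV: 30,000 = 2,050 × [((1+r)^n − 1)/r].
(1+r)^n = 1 + 30,000 × r / 2,050, so n = ln(1 + 30,000·r/2,050) / ln(1+r) = 14.02.
Round up to a whole number of payments: n = 15.

15 payments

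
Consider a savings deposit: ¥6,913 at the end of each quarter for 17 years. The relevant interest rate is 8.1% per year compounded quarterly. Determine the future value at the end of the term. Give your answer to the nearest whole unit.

¥993,031

This is an ordinary annuity: 68 deposits of ¥6,913 at the end of each quarter.
Periodic rate r = 0.081/4 per quarter; n is counted in quarters.
FV = PMT × [((1+r)^n − 1)/r] = 6,913 × [(1+r)^68 − 1] / r = ¥993,031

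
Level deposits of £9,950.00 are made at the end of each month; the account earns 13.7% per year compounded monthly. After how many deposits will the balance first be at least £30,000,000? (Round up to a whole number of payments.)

315 payments

Periodic rate r = 0.137/12 per month; n is counted in months.
Ordinary annuity FV: 30,000,000 = 9,950 × [((1+r)^n − 1)/r].
(1+r)^n = 1 + 30,000,000 × r / 9,950, so n = ln(1 + 30,000,000·r/9,950) / ln(1+r) = 314.25.
Round up to a whole number of payments: n = 315.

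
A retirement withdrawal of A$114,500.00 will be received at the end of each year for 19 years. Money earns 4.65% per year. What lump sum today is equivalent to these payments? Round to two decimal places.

This is an ordinary annuity: 19 payments of A$114,500.00 at the end of each year.
Periodic rate r = 0.0465 per year.
PV = PMT × [(1 − (1+r)^−n)/r] = 114,500 × [1 − (1+r)^−19] / r = A$1,424,103.22

A$1,424,103.22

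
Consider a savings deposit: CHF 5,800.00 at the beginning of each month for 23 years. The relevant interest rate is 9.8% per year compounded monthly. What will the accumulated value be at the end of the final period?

This is an annuity due: 276 deposits of CHF 5,800.00 at the beginning of each month.
Periodic rate r = 0.098/12 per month; n is counted in months.
FV = PMT × [((1+r)^n − 1)/r] × (1+r) = 5,800 × [(1+r)^276 − 1] / r × (1+r) = CHF 6,042,330.93

CHF 6,042,330.93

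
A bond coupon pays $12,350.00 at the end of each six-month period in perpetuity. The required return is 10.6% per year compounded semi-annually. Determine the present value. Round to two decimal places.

Periodic rate r = 0.106/2 per half-year.
Level perpetuity: PV = PMT / r = 12,350 / (0.106/2) = $233,018.87.

$233,018.87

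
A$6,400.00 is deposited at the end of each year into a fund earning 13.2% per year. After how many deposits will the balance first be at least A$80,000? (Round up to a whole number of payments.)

8 payments

Periodic rate r = 0.132 per year.
Ordinary annuity FV: 80,000 = 6,400 × [((1+r)^n − 1)/r].
(1+r)^n = 1 + 80,000 × r / 6,400, so n = ln(1 + 80,000·r/6,400) / ln(1+r) = 7.86.
Round up to a whole number of payments: n = 8.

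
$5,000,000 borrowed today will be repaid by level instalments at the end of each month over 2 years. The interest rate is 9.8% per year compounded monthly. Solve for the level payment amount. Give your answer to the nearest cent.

$230,263.36

Level ordinary annuity; solve PV = PMT × [(1 − (1+r)^−n)/r] for PMT.
Periodic rate r = 0.098/12 per month; n is counted in months.
With n = 24: PMT = 5,000,000 / ([(1 − (1+r)^−n)/r]) = $230,263.36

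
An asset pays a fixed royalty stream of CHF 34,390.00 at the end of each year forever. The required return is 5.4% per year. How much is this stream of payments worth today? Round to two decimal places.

Periodic rate r = 0.054 per year.
Level perpetuity: PV = PMT / r = 34,390 / (0.054) = CHF 636,851.85.

CHF 636,851.85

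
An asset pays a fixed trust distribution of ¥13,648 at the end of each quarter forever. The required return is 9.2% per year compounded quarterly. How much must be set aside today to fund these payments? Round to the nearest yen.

Periodic rate r = 0.092/4 per quarter.
Level perpetuity: PV = PMT / r = 13,648 / (0.092/4) = ¥593,391.

¥593,391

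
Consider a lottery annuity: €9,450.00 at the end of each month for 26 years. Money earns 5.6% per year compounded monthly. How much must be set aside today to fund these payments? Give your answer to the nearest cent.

This is an ordinary annuity: 312 payments of €9,450.00 at the end of each month.
Periodic rate r = 0.056/12 per month; n is counted in months.
PV = PMT × [(1 − (1+r)^−n)/r] = 9,450 × [1 − (1+r)^−312] / r = €1,551,234.83

€1,551,234.83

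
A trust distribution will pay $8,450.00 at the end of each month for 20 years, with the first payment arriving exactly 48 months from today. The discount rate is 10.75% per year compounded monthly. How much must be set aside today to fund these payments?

$547,331.98

Ordinary annuity of 240 payments, first payment at period 48.
Periodic rate r = 0.1075/12 per month; n is counted in months.
The ordinary-annuity PV formula values the stream one period before the first payment (period 47); discount that back 47 periods:
PV₀ = 8,450 × [1 − (1+r)^−240] / r × (1+r)^−47 = $547,331.98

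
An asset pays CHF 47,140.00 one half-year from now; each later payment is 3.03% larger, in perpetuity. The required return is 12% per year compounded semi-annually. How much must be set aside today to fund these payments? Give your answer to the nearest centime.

CHF 1,587,205.39

Periodic rate r = 0.12/2 per half-year.
Growing perpetuity (Gordon): PV = PMT₁ / (r − g) = 47,140 / (r − 0.0303) = CHF 1,587,205.39.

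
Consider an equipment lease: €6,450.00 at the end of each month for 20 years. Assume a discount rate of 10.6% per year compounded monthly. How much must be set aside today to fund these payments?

€641,723.28

This is an ordinary annuity: 240 payments of €6,450.00 at the end of each month.
Periodic rate r = 0.106/12 per month; n is counted in months.
PV = PMT × [(1 − (1+r)^−n)/r] = 6,450 × [1 − (1+r)^−240] / r = €641,723.28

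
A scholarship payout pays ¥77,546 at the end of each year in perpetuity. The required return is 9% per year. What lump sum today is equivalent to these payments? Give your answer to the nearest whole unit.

Periodic rate r = 0.09 per year.
Level perpetuity: PV = PMT / r = 77,546 / (0.09) = ¥861,622.

¥861,622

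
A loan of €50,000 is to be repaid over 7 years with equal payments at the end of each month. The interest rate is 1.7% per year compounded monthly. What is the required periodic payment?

Level ordinary annuity; solve PV = PMT × [(1 − (1+r)^−n)/r] for PMT.
Periodic rate r = 0.017/12 per month; n is counted in months.
With n = 84: PMT = 50,000 / ([(1 − (1+r)^−n)/r]) = €631.78

€631.78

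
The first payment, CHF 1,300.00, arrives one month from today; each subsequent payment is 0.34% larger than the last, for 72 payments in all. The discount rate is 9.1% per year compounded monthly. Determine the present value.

Periodic rate r = 0.091/12 per month; n is counted in months.
Growing ordinary annuity: PV = PMT₁ × [1 − ((1+g)/(1+r))^n] / (r − g) = 1,300 × [1 − ((1+0.0034)/(1+r))^72] / (r − 0.0034) = CHF 80,440.16.

CHF 80,440.16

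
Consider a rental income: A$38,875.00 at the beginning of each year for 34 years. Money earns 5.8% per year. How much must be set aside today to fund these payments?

This is an annuity due: 34 payments of A$38,875.00 at the beginning of each year.
Periodic rate r = 0.058 per year.
PV = PMT × [(1 − (1+r)^−n)/r] × (1+r) = 38,875 × [1 − (1+r)^−34] / r × (1+r) = A$604,850.17

A$604,850.17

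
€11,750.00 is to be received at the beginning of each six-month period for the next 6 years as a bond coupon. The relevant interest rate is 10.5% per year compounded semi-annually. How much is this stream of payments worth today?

€108,081.47

This is an annuity due: 12 payments of €11,750.00 at the beginning of each six-month period.
Periodic rate r = 0.105/2 per half-year; n is counted in half-years.
PV = PMT × [(1 − (1+r)^−n)/r] × (1+r) = 11,750 × [1 − (1+r)^−12] / r × (1+r) = €108,081.47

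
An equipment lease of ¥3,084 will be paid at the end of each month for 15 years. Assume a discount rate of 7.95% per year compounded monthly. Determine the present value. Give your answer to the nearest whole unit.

This is an ordinary annuity: 180 payments of ¥3,084 at the end of each month.
Periodic rate r = 0.0795/12 per month; n is counted in months.
PV = PMT × [(1 − (1+r)^−n)/r] = 3,084 × [1 − (1+r)^−180] / r = ¥323,689

¥323,689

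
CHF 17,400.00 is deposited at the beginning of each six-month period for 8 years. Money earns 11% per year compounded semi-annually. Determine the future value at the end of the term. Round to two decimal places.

CHF 452,337.41

This is an annuity due: 16 deposits of CHF 17,400.00 at the beginning of each six-month period.
Periodic rate r = 0.11/2 per half-year; n is counted in half-years.
FV = PMT × [((1+r)^n − 1)/r] × (1+r) = 17,400 × [(1+r)^16 − 1] / r × (1+r) = CHF 452,337.41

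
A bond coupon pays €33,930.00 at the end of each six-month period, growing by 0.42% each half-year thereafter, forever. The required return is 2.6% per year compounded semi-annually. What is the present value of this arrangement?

€3,855,681.82

Periodic rate r = 0.026/2 per half-year.
Growing perpetuity (Gordon): PV = PMT₁ / (r − g) = 33,930 / (r − 0.0042) = €3,855,681.82.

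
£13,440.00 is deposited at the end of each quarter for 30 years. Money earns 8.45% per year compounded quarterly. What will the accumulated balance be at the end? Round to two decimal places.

£7,181,354.47

This is an ordinary annuity: 120 deposits of £13,440.00 at the end of each quarter.
Periodic rate r = 0.0845/4 per quarter; n is counted in quarters.
FV = PMT × [((1+r)^n − 1)/r] = 13,440 × [(1+r)^120 − 1] / r = £7,181,354.47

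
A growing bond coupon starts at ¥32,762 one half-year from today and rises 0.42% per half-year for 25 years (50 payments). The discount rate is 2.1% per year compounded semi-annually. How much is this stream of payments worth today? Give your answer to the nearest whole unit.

¥1,396,455

Periodic rate r = 0.021/2 per half-year; n is counted in half-years.
Growing ordinary annuity: PV = PMT₁ × [1 − ((1+g)/(1+r))^n] / (r − g) = 32,762 × [1 − ((1+0.0042)/(1+r))^50] / (r − 0.0042) = ¥1,396,455.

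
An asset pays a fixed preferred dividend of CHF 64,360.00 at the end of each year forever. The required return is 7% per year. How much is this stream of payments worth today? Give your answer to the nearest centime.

Periodic rate r = 0.07 per year.
Level perpetuity: PV = PMT / r = 64,360 / (0.07) = CHF 919,428.57.

CHF 919,428.57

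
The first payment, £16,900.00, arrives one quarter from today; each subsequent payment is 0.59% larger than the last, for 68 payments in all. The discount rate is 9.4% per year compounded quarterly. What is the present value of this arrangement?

£665,019.77

Periodic rate r = 0.094/4 per quarter; n is counted in quarters.
Growing ordinary annuity: PV = PMT₁ × [1 − ((1+g)/(1+r))^n] / (r − g) = 16,900 × [1 − ((1+0.0059)/(1+r))^68] / (r − 0.0059) = £665,019.77.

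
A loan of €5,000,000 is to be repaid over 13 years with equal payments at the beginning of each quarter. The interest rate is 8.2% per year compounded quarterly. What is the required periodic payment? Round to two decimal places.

Level annuity due; solve PV = PMT × [(1 − (1+r)^−n)/r] × (1+r) for PMT.
Periodic rate r = 0.082/4 per quarter; n is counted in quarters.
With n = 52: PMT = 5,000,000 / ([(1 − (1+r)^−n)/r] × (1+r)) = €154,077.88

€154,077.88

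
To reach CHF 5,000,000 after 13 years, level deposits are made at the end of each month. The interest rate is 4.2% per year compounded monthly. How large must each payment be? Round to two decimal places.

Level ordinary annuity; solve FV = PMT × [((1+r)^n − 1)/r] for PMT.
Periodic rate r = 0.042/12 per month; n is counted in months.
With n = 156: PMT = 5,000,000 / ([((1+r)^n − 1)/r]) = CHF 24,148.29

CHF 24,148.29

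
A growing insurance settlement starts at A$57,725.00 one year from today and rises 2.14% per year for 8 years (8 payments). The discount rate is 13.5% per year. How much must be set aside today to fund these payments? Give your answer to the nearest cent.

Periodic rate r = 0.135 per year.
Growing ordinary annuity: PV = PMT₁ × [1 − ((1+g)/(1+r))^n] / (r − g) = 57,725 × [1 − ((1+0.0214)/(1+r))^8] / (r − 0.0214) = A$289,575.13.

A$289,575.13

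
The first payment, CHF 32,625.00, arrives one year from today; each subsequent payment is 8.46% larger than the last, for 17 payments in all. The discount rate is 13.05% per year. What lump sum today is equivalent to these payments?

CHF 359,449.32

Periodic rate r = 0.1305 per year.
Growing ordinary annuity: PV = PMT₁ × [1 − ((1+g)/(1+r))^n] / (r − g) = 32,625 × [1 − ((1+0.0846)/(1+r))^17] / (r − 0.0846) = CHF 359,449.32.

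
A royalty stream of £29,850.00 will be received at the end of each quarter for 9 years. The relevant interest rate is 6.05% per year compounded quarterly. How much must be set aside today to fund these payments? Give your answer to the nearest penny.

£823,955.44

This is an ordinary annuity: 36 payments of £29,850.00 at the end of each quarter.
Periodic rate r = 0.0605/4 per quarter; n is counted in quarters.
PV = PMT × [(1 − (1+r)^−n)/r] = 29,850 × [1 − (1+r)^−36] / r = £823,955.44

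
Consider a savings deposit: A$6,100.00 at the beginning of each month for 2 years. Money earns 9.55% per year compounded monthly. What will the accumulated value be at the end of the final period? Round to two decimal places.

A$161,892.57

This is an annuity due: 24 deposits of A$6,100.00 at the beginning of each month.
Periodic rate r = 0.0955/12 per month; n is counted in months.
FV = PMT × [((1+r)^n − 1)/r] × (1+r) = 6,100 × [(1+r)^24 − 1] / r × (1+r) = A$161,892.57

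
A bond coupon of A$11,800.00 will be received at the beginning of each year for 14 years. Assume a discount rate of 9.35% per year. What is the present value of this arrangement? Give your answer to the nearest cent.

A$98,518.75

This is an annuity due: 14 payments of A$11,800.00 at the beginning of each year.
Periodic rate r = 0.0935 per year.
PV = PMT × [(1 − (1+r)^−n)/r] × (1+r) = 11,800 × [1 − (1+r)^−14] / r × (1+r) = A$98,518.75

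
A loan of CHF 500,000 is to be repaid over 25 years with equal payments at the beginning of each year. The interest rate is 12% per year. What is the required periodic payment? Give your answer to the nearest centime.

Level annuity due; solve PV = PMT × [(1 − (1+r)^−n)/r] × (1+r) for PMT.
Periodic rate r = 0.12 per year.
With n = 25: PMT = 500,000 / ([(1 − (1+r)^−n)/r] × (1+r)) = CHF 56,919.63

CHF 56,919.63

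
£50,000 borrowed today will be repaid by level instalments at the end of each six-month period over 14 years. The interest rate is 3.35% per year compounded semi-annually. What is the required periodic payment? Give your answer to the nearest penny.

Level ordinary annuity; solve PV = PMT × [(1 − (1+r)^−n)/r] for PMT.
Periodic rate r = 0.0335/2 per half-year; n is counted in half-years.
With n = 28: PMT = 50,000 / ([(1 − (1+r)^−n)/r]) = £2,251.72

£2,251.72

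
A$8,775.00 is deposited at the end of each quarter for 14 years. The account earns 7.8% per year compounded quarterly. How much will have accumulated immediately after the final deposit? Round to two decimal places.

A$877,080.90

This is an ordinary annuity: 56 deposits of A$8,775.00 at the end of each quarter.
Periodic rate r = 0.078/4 per quarter; n is counted in quarters.
FV = PMT × [((1+r)^n − 1)/r] = 8,775 × [(1+r)^56 − 1] / r = A$877,080.90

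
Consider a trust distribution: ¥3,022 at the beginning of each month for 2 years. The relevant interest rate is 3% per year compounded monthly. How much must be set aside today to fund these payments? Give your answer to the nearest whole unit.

¥70,486

This is an annuity due: 24 payments of ¥3,022 at the beginning of each month.
Periodic rate r = 0.03/12 per month; n is counted in months.
PV = PMT × [(1 − (1+r)^−n)/r] × (1+r) = 3,022 × [1 − (1+r)^−24] / r × (1+r) = ¥70,486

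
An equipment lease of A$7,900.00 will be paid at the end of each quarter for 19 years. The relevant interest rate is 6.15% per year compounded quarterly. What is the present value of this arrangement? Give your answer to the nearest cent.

This is an ordinary annuity: 76 payments of A$7,900.00 at the end of each quarter.
Periodic rate r = 0.0615/4 per quarter; n is counted in quarters.
PV = PMT × [(1 − (1+r)^−n)/r] = 7,900 × [1 − (1+r)^−76] / r = A$352,682.19

A$352,682.19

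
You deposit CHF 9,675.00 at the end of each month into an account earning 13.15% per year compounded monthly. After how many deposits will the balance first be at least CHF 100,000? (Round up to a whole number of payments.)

10 payments

Periodic rate r = 0.1315/12 per month; n is counted in months.
Ordinary annuity FV: 100,000 = 9,675 × [((1+r)^n − 1)/r].
(1+r)^n = 1 + 100,000 × r / 9,675, so n = ln(1 + 100,000·r/9,675) / ln(1+r) = 9.84.
Round up to a whole number of payments: n = 10.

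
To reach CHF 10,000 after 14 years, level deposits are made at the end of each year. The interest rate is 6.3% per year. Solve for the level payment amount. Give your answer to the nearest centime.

Level ordinary annuity; solve FV = PMT × [((1+r)^n − 1)/r] for PMT.
Periodic rate r = 0.063 per year.
With n = 14: PMT = 10,000 / ([((1+r)^n − 1)/r]) = CHF 465.92

CHF 465.92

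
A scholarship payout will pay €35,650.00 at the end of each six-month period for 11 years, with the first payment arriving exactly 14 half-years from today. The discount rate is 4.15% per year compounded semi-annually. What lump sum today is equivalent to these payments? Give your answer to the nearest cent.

Ordinary annuity of 22 payments, first payment at period 14.
Periodic rate r = 0.0415/2 per half-year; n is counted in half-years.
The ordinary-annuity PV formula values the stream one period before the first payment (period 13); discount that back 13 periods:
PV₀ = 35,650 × [1 − (1+r)^−22] / r × (1+r)^−13 = €478,230.75

€478,230.75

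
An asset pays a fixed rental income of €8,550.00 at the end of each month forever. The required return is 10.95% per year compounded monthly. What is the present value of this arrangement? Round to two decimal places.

€936,986.30

Periodic rate r = 0.1095/12 per month.
Level perpetuity: PV = PMT / r = 8,550 / (0.1095/12) = €936,986.30.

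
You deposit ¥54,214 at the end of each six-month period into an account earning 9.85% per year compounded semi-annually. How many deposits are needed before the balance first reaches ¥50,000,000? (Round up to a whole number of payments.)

80 payments

Periodic rate r = 0.0985/2 per half-year; n is counted in half-years.
Ordinary annuity FV: 50,000,000 = 54,214 × [((1+r)^n − 1)/r].
(1+r)^n = 1 + 50,000,000 × r / 54,214, so n = ln(1 + 50,000,000·r/54,214) / ln(1+r) = 79.83.
Round up to a whole number of payments: n = 80.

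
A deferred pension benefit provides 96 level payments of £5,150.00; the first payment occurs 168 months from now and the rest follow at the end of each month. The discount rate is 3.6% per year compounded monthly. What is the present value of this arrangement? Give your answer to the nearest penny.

£260,149.28

Ordinary annuity of 96 payments, first payment at period 168.
Periodic rate r = 0.036/12 per month; n is counted in months.
The ordinary-annuity PV formula values the stream one period before the first payment (period 167); discount that back 167 periods:
PV₀ = 5,150 × [1 − (1+r)^−96] / r × (1+r)^−167 = £260,149.28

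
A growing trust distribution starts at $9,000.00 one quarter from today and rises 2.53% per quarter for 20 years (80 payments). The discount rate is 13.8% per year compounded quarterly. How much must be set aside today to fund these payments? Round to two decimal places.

Periodic rate r = 0.138/4 per quarter; n is counted in quarters.
Growing ordinary annuity: PV = PMT₁ × [1 − ((1+g)/(1+r))^n] / (r − g) = 9,000 × [1 − ((1+0.0253)/(1+r))^80] / (r − 0.0253) = $499,529.74.

$499,529.74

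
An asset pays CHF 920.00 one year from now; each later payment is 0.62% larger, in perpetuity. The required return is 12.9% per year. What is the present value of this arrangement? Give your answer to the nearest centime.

Periodic rate r = 0.129 per year.
Growing perpetuity (Gordon): PV = PMT₁ / (r − g) = 920 / (r − 0.0062) = CHF 7,491.86.

CHF 7,491.86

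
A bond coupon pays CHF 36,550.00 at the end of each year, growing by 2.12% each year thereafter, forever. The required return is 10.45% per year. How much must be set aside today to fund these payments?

Periodic rate r = 0.1045 per year.
Growing perpetuity (Gordon): PV = PMT₁ / (r − g) = 36,550 / (r − 0.0212) = CHF 438,775.51.

CHF 438,775.51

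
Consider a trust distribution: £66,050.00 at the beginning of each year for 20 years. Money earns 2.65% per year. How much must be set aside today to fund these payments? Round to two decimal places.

This is an annuity due: 20 payments of £66,050.00 at the beginning of each year.
Periodic rate r = 0.0265 per year.
PV = PMT × [(1 − (1+r)^−n)/r] × (1+r) = 66,050 × [1 − (1+r)^−20] / r × (1+r) = £1,042,127.09

£1,042,127.09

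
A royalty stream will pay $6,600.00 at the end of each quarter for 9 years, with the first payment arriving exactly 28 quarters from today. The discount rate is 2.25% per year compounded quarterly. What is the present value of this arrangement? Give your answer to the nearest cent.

Ordinary annuity of 36 payments, first payment at period 28.
Periodic rate r = 0.0225/4 per quarter; n is counted in quarters.
The ordinary-annuity PV formula values the stream one period before the first payment (period 27); discount that back 27 periods:
PV₀ = 6,600 × [1 − (1+r)^−36] / r × (1+r)^−27 = $184,392.27

$184,392.27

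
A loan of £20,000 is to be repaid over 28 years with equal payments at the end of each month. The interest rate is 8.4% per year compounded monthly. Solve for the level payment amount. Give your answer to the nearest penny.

£154.86

Level ordinary annuity; solve PV = PMT × [(1 − (1+r)^−n)/r] for PMT.
Periodic rate r = 0.084/12 per month; n is counted in months.
With n = 336: PMT = 20,000 / ([(1 − (1+r)^−n)/r]) = £154.86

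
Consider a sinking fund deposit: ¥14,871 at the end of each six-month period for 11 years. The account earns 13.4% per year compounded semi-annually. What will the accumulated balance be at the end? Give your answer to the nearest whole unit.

This is an ordinary annuity: 22 deposits of ¥14,871 at the end of each six-month period.
Periodic rate r = 0.134/2 per half-year; n is counted in half-years.
FV = PMT × [((1+r)^n − 1)/r] = 14,871 × [(1+r)^22 − 1] / r = ¥702,493

¥702,493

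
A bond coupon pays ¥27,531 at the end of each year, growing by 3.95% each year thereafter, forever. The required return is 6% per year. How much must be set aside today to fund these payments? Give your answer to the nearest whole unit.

¥1,342,976

Periodic rate r = 0.06 per year.
Growing perpetuity (Gordon): PV = PMT₁ / (r − g) = 27,531 / (r − 0.0395) = ¥1,342,976.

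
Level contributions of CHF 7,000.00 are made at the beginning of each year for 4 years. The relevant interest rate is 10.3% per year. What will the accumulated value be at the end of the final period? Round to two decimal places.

CHF 35,991.66

This is an annuity due: 4 deposits of CHF 7,000.00 at the beginning of each year.
Periodic rate r = 0.103 per year.
FV = PMT × [((1+r)^n − 1)/r] × (1+r) = 7,000 × [(1+r)^4 − 1] / r × (1+r) = CHF 35,991.66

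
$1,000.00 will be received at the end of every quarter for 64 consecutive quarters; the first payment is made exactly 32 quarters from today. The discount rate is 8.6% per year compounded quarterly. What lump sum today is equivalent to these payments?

Ordinary annuity of 64 payments, first payment at period 32.
Periodic rate r = 0.086/4 per quarter; n is counted in quarters.
The ordinary-annuity PV formula values the stream one period before the first payment (period 31); discount that back 31 periods:
PV₀ = 1,000 × [1 − (1+r)^−64] / r × (1+r)^−31 = $17,888.39

$17,888.39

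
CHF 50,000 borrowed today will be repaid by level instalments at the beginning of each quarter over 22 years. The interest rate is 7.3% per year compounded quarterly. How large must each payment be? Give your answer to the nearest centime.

Level annuity due; solve PV = PMT × [(1 − (1+r)^−n)/r] × (1+r) for PMT.
Periodic rate r = 0.073/4 per quarter; n is counted in quarters.
With n = 88: PMT = 50,000 / ([(1 − (1+r)^−n)/r] × (1+r)) = CHF 1,125.27

CHF 1,125.27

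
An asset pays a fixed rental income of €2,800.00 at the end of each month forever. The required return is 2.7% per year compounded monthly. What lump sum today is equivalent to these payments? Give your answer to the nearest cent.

€1,244,444.44

Periodic rate r = 0.027/12 per month.
Level perpetuity: PV = PMT / r = 2,800 / (0.027/12) = €1,244,444.44.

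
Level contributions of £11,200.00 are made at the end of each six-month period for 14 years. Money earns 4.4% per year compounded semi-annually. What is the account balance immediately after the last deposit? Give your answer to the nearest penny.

£427,220.73

This is an ordinary annuity: 28 deposits of £11,200.00 at the end of each six-month period.
Periodic rate r = 0.044/2 per half-year; n is counted in half-years.
FV = PMT × [((1+r)^n − 1)/r] = 11,200 × [(1+r)^28 − 1] / r = £427,220.73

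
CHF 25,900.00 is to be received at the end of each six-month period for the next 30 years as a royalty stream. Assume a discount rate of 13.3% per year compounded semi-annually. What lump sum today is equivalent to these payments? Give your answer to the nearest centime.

CHF 381,292.30

This is an ordinary annuity: 60 payments of CHF 25,900.00 at the end of each six-month period.
Periodic rate r = 0.133/2 per half-year; n is counted in half-years.
PV = PMT × [(1 − (1+r)^−n)/r] = 25,900 × [1 − (1+r)^−60] / r = CHF 381,292.30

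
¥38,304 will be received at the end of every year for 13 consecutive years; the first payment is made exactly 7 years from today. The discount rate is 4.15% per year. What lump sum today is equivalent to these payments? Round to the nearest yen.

Ordinary annuity of 13 payments, first payment at period 7.
Periodic rate r = 0.0415 per year.
The ordinary-annuity PV formula values the stream one period before the first payment (period 6); discount that back 6 periods:
PV₀ = 38,304 × [1 − (1+r)^−13] / r × (1+r)^−6 = ¥296,915

¥296,915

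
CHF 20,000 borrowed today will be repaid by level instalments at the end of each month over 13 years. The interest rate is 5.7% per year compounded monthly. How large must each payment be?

Level ordinary annuity; solve PV = PMT × [(1 − (1+r)^−n)/r] for PMT.
Periodic rate r = 0.057/12 per month; n is counted in months.
With n = 156: PMT = 20,000 / ([(1 − (1+r)^−n)/r]) = CHF 181.81

CHF 181.81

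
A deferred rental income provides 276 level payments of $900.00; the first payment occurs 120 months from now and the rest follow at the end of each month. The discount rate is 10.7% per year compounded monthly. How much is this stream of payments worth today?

Ordinary annuity of 276 payments, first payment at period 120.
Periodic rate r = 0.107/12 per month; n is counted in months.
The ordinary-annuity PV formula values the stream one period before the first payment (period 119); discount that back 119 periods:
PV₀ = 900 × [1 − (1+r)^−276] / r × (1+r)^−119 = $32,067.88

$32,067.88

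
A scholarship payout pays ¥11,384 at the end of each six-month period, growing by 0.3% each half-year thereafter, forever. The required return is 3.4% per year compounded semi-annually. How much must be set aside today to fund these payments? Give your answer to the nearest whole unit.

Periodic rate r = 0.034/2 per half-year.
Growing perpetuity (Gordon): PV = PMT₁ / (r − g) = 11,384 / (r − 0.003) = ¥813,143.

¥813,143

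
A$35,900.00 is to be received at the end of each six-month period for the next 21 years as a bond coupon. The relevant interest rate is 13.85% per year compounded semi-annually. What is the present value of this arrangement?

A$487,269.60

This is an ordinary annuity: 42 payments of A$35,900.00 at the end of each six-month period.
Periodic rate r = 0.1385/2 per half-year; n is counted in half-years.
PV = PMT × [(1 − (1+r)^−n)/r] = 35,900 × [1 − (1+r)^−42] / r = A$487,269.60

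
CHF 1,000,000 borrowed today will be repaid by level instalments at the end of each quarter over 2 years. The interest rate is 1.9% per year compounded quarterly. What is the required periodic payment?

CHF 127,686.65

Level ordinary annuity; solve PV = PMT × [(1 − (1+r)^−n)/r] for PMT.
Periodic rate r = 0.019/4 per quarter; n is counted in quarters.
With n = 8: PMT = 1,000,000 / ([(1 − (1+r)^−n)/r]) = CHF 127,686.65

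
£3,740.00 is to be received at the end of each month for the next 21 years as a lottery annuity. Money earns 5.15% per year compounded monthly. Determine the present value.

This is an ordinary annuity: 252 payments of £3,740.00 at the end of each month.
Periodic rate r = 0.0515/12 per month; n is counted in months.
PV = PMT × [(1 − (1+r)^−n)/r] = 3,740 × [1 − (1+r)^−252] / r = £575,272.62

£575,272.62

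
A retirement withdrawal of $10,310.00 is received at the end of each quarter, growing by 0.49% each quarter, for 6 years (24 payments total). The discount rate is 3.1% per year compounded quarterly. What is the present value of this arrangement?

Periodic rate r = 0.031/4 per quarter; n is counted in quarters.
Growing ordinary annuity: PV = PMT₁ × [1 − ((1+g)/(1+r))^n] / (r − g) = 10,310 × [1 − ((1+0.0049)/(1+r))^24] / (r − 0.0049) = $237,714.68.

$237,714.68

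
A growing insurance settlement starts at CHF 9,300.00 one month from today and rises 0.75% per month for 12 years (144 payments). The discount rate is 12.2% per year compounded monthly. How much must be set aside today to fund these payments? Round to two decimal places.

CHF 1,104,054.27

Periodic rate r = 0.122/12 per month; n is counted in months.
Growing ordinary annuity: PV = PMT₁ × [1 − ((1+g)/(1+r))^n] / (r − g) = 9,300 × [1 − ((1+0.0075)/(1+r))^144] / (r − 0.0075) = CHF 1,104,054.27.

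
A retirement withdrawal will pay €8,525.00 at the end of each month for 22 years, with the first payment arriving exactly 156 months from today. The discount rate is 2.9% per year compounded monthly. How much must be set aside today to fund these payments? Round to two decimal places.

Ordinary annuity of 264 payments, first payment at period 156.
Periodic rate r = 0.029/12 per month; n is counted in months.
The ordinary-annuity PV formula values the stream one period before the first payment (period 155); discount that back 155 periods:
PV₀ = 8,525 × [1 − (1+r)^−264] / r × (1+r)^−155 = €1,143,513.47

€1,143,513.47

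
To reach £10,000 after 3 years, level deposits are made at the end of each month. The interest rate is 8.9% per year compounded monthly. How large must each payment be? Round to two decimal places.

£243.37

Level ordinary annuity; solve FV = PMT × [((1+r)^n − 1)/r] for PMT.
Periodic rate r = 0.089/12 per month; n is counted in months.
With n = 36: PMT = 10,000 / ([((1+r)^n − 1)/r]) = £243.37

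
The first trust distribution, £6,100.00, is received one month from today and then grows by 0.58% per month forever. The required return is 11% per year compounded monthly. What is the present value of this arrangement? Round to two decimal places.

Periodic rate r = 0.11/12 per month.
Growing perpetuity (Gordon): PV = PMT₁ / (r − g) = 6,100 / (r − 0.0058) = £1,811,881.19.

£1,811,881.19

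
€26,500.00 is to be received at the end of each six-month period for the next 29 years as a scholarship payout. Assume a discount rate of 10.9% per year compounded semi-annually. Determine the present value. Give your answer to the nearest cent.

This is an ordinary annuity: 58 payments of €26,500.00 at the end of each six-month period.
Periodic rate r = 0.109/2 per half-year; n is counted in half-years.
PV = PMT × [(1 − (1+r)^−n)/r] = 26,500 × [1 − (1+r)^−58] / r = €463,843.72

€463,843.72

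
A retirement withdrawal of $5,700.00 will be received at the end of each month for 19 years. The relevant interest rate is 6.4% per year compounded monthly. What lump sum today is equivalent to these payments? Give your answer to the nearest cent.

$750,932.85

This is an ordinary annuity: 228 payments of $5,700.00 at the end of each month.
Periodic rate r = 0.064/12 per month; n is counted in months.
PV = PMT × [(1 − (1+r)^−n)/r] = 5,700 × [1 − (1+r)^−228] / r = $750,932.85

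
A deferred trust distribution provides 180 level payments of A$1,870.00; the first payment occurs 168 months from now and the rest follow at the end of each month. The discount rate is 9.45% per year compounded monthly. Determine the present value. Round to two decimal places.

Ordinary annuity of 180 payments, first payment at period 168.
Periodic rate r = 0.0945/12 per month; n is counted in months.
The ordinary-annuity PV formula values the stream one period before the first payment (period 167); discount that back 167 periods:
PV₀ = 1,870 × [1 − (1+r)^−180] / r × (1+r)^−167 = A$48,460.63

A$48,460.63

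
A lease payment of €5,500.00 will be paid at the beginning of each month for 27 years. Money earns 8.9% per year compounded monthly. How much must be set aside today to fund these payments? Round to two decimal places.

This is an annuity due: 324 payments of €5,500.00 at the beginning of each month.
Periodic rate r = 0.089/12 per month; n is counted in months.
PV = PMT × [(1 − (1+r)^−n)/r] × (1+r) = 5,500 × [1 − (1+r)^−324] / r × (1+r) = €678,901.28

€678,901.28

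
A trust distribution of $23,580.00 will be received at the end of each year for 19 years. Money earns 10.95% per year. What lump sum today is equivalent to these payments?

This is an ordinary annuity: 19 payments of $23,580.00 at the end of each year.
Periodic rate r = 0.1095 per year.
PV = PMT × [(1 − (1+r)^−n)/r] = 23,580 × [1 − (1+r)^−19] / r = $185,439.73

$185,439.73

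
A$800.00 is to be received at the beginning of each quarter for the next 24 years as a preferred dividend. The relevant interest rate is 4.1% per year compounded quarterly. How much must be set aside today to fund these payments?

This is an annuity due: 96 payments of A$800.00 at the beginning of each quarter.
Periodic rate r = 0.041/4 per quarter; n is counted in quarters.
PV = PMT × [(1 − (1+r)^−n)/r] × (1+r) = 800 × [1 − (1+r)^−96] / r × (1+r) = A$49,226.09

A$49,226.09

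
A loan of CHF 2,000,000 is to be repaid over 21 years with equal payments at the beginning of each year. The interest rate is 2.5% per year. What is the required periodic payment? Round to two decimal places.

Level annuity due; solve PV = PMT × [(1 − (1+r)^−n)/r] × (1+r) for PMT.
Periodic rate r = 0.025 per year.
With n = 21: PMT = 2,000,000 / ([(1 − (1+r)^−n)/r] × (1+r)) = CHF 120,560.64

CHF 120,560.64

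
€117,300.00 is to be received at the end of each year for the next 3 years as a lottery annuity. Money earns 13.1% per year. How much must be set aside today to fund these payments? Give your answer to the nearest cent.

This is an ordinary annuity: 3 payments of €117,300.00 at the end of each year.
Periodic rate r = 0.131 per year.
PV = PMT × [(1 − (1+r)^−n)/r] = 117,300 × [1 − (1+r)^−3] / r = €276,493.60

€276,493.60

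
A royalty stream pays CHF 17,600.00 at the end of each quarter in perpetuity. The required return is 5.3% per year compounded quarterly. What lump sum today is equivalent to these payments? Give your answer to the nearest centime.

CHF 1,328,301.89

Periodic rate r = 0.053/4 per quarter.
Level perpetuity: PV = PMT / r = 17,600 / (0.053/4) = CHF 1,328,301.89.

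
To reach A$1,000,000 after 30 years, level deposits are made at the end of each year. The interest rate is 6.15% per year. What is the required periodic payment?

A$12,318.75

Level ordinary annuity; solve FV = PMT × [((1+r)^n − 1)/r] for PMT.
Periodic rate r = 0.0615 per year.
With n = 30: PMT = 1,000,000 / ([((1+r)^n − 1)/r]) = A$12,318.75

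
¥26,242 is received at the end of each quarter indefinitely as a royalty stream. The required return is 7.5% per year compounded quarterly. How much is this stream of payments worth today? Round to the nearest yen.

¥1,399,573

Periodic rate r = 0.075/4 per quarter.
Level perpetuity: PV = PMT / r = 26,242 / (0.075/4) = ¥1,399,573.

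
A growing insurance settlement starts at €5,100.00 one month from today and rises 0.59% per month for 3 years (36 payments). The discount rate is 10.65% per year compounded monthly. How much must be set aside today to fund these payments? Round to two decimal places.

€172,900.01

Periodic rate r = 0.1065/12 per month; n is counted in months.
Growing ordinary annuity: PV = PMT₁ × [1 − ((1+g)/(1+r))^n] / (r − g) = 5,100 × [1 − ((1+0.0059)/(1+r))^36] / (r − 0.0059) = €172,900.01.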